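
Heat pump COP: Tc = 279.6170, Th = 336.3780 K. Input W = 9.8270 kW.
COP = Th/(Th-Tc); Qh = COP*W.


COP = 336.3780 / 56.7610 = 5.9262
Qh = 5.9262 * 9.8270 = 58.2369 kW

COP = 5.9262, Qh = 58.2369 kW


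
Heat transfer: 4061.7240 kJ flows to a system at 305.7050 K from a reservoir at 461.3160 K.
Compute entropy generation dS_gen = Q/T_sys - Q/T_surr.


dS_sys = 4061.7240/305.7050 = 13.2864 kJ/K
dS_surr = -4061.7240/461.3160 = -8.8046 kJ/K
dS_gen = 13.2864 - 8.8046 = 4.4818 kJ/K (irreversible)

dS_gen = 4.4818 kJ/K, irreversible


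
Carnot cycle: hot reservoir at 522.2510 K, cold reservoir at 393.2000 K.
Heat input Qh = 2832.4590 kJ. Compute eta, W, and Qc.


eta = 1 - 393.2000/522.2510 = 0.2471
W = 0.2471 * 2832.4590 = 699.9157 kJ
Qc = 2832.4590 - 699.9157 = 2132.5433 kJ

eta = 24.7105%, W = 699.9157 kJ, Qc = 2132.5433 kJ


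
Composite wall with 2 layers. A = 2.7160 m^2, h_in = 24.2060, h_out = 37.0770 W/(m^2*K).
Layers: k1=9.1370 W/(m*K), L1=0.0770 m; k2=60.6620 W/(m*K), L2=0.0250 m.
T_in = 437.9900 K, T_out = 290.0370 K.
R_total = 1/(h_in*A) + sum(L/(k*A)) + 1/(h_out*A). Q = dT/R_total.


R_conv_in = 1/(24.2060*2.7160) = 0.0152
R_1 = 0.0770/(9.1370*2.7160) = 0.0031
R_2 = 0.0250/(60.6620*2.7160) = 0.0002
R_conv_out = 1/(37.0770*2.7160) = 0.0099
R_total = 0.0284 K/W
Q = 147.9530 / 0.0284 = 5210.4258 W

R_total = 0.0284 K/W, Q = 5210.4258 W


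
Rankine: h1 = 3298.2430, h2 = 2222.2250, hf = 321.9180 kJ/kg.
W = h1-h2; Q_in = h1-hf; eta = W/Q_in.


W = 1076.0180 kJ/kg
Q_in = 2976.3250 kJ/kg
eta = 0.3615 = 36.1526%

eta = 36.1526%


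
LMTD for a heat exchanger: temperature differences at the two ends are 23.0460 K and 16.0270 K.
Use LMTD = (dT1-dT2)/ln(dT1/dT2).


dT1/dT2 = 1.4379
ln(dT1/dT2) = 0.3632
LMTD = 7.0190 / 0.3632 = 19.3245 K

19.3245 K


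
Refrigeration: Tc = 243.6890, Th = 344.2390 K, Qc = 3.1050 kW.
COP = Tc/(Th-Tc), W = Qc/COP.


COP = 243.6890 / 100.5500 = 2.4236
W = 3.1050 / 2.4236 = 1.2812 kW

COP = 2.4236, W = 1.2812 kW


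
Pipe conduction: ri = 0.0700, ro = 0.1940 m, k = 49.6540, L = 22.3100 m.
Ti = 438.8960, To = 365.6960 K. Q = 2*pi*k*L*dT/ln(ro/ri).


dT = 73.2000 K
ln(ro/ri) = 1.0194
Q = 2*pi*49.6540*22.3100*73.2000 / 1.0194 = 499822.6458 W

499822.6458 W


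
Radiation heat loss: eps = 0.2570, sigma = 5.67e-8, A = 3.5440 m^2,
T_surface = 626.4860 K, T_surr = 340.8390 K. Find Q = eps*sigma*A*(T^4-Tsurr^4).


T^4 = 1.5404e+11
Tsurr^4 = 1.3496e+10
Q = 0.2570 * 5.67e-8 * 3.5440 * 1.4055e+11 = 7258.3196 W

7258.3196 W


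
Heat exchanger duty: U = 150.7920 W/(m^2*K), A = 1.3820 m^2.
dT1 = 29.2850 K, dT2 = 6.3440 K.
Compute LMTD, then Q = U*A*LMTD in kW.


LMTD = 14.9984 K
Q = 150.7920 * 1.3820 * 14.9984 = 3125.5790 W = 3.1256 kW

3.1256 kW


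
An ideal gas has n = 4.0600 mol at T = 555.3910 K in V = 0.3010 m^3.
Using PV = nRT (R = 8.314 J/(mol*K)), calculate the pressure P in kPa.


P = nRT/V = 4.0600 * 8.314 * 555.3910 / 0.3010
= 18747.1343 / 0.3010 = 62282.8383 Pa = 62.2828 kPa

62.2828 kPa


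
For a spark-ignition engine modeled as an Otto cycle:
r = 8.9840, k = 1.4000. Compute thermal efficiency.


r^(k-1) = 2.4065
eta = 1 - 1/2.4065 = 0.5845 = 58.4461%

58.4461%


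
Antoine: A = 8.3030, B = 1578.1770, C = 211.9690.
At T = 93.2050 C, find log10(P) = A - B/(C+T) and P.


C+T = 305.1740
B/(C+T) = 5.1714
log10(P) = 8.3030 - 5.1714 = 3.1316
P = 10^3.1316 = 1353.9400 mmHg

1353.9400 mmHg


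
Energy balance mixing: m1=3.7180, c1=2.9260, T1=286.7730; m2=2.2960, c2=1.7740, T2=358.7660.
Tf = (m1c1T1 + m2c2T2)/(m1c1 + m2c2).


num = 4581.0568
den = 14.9520
Tf = 306.3848 K

306.3848 K


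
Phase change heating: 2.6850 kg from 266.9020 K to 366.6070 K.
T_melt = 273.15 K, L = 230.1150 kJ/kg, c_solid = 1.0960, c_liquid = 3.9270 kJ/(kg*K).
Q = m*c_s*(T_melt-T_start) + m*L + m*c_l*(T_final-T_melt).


Q1 (sensible, solid) = 2.6850 * 1.0960 * 6.2480 = 18.3864 kJ
Q2 (latent) = 2.6850 * 230.1150 = 617.8588 kJ
Q3 (sensible, liquid) = 2.6850 * 3.9270 * 93.4570 = 985.4101 kJ
Q_total = 1621.6553 kJ

1621.6553 kJ


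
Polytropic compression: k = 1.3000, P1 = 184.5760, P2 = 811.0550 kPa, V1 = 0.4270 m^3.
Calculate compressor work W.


(k-1)/k = 0.2308
(P2/P1)^exp = 1.4072
W = 4.3333 * 184.5760 * 0.4270 * (1.4072 - 1) = 139.0698 kJ

139.0698 kJ


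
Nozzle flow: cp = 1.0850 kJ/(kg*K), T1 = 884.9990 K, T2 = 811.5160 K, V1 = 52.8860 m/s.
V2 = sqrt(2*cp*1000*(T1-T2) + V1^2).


dT = 73.4830 K
2*cp*1000*dT = 159458.1100
V1^2 = 2796.9290
V2 = sqrt(162255.0390) = 402.8089 m/s

402.8089 m/s


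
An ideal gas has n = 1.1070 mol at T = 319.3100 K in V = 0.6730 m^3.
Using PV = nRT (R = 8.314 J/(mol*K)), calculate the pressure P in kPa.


P = nRT/V = 1.1070 * 8.314 * 319.3100 / 0.6730
= 2938.8009 / 0.6730 = 4366.7175 Pa = 4.3667 kPa

4.3667 kPa


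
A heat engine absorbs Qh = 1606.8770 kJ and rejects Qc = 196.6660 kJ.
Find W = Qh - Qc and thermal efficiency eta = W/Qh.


W = 1606.8770 - 196.6660 = 1410.2110 kJ
eta = 1410.2110 / 1606.8770 = 0.8776 = 87.7610%

W = 1410.2110 kJ, eta = 87.7610%


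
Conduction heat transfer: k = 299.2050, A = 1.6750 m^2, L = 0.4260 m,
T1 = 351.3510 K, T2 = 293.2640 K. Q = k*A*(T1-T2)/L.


dT = 58.0870 K
Q = 299.2050 * 1.6750 * 58.0870 / 0.4260 = 68336.5432 W

68336.5432 W


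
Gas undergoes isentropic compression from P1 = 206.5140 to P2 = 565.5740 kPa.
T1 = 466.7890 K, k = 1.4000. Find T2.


(k-1)/k = 0.2857
(P2/P1)^exp = 1.3336
T2 = 466.7890 * 1.3336 = 622.4895 K

622.4895 K


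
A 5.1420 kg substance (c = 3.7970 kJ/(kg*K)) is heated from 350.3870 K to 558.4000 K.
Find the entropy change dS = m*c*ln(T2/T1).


T2/T1 = 1.5937
ln(T2/T1) = 0.4660
dS = 5.1420 * 3.7970 * 0.4660 = 9.0990 kJ/K

9.0990 kJ/K


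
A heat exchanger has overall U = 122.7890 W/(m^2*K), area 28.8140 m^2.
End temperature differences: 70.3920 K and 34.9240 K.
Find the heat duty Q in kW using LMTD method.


LMTD = 50.6031 K
Q = 122.7890 * 28.8140 * 50.6031 = 179035.9892 W = 179.0360 kW

179.0360 kW


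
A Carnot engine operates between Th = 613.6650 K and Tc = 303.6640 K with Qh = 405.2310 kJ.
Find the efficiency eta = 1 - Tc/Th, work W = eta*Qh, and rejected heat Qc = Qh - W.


eta = 1 - 303.6640/613.6650 = 0.5052
W = 0.5052 * 405.2310 = 204.7078 kJ
Qc = 405.2310 - 204.7078 = 200.5232 kJ

eta = 50.5163%, W = 204.7078 kJ, Qc = 200.5232 kJ


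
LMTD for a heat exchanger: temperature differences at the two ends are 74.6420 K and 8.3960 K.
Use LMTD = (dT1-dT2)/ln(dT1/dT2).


dT1/dT2 = 8.8902
ln(dT1/dT2) = 2.1849
LMTD = 66.2460 / 2.1849 = 30.3193 K

30.3193 K


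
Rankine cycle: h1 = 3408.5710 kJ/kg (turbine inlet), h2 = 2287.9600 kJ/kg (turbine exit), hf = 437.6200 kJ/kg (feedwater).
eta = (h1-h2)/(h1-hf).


W = 1120.6110 kJ/kg
Q_in = 2970.9510 kJ/kg
eta = 0.3772 = 37.7189%

eta = 37.7189%


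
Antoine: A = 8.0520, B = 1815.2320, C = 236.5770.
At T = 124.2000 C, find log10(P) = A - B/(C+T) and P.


C+T = 360.7770
B/(C+T) = 5.0315
log10(P) = 8.0520 - 5.0315 = 3.0205
P = 10^3.0205 = 1048.4517 mmHg

1048.4517 mmHg


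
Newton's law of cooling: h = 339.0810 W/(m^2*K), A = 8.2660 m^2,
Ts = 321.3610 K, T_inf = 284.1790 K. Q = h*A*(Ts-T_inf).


dT = 37.1820 K
Q = 339.0810 * 8.2660 * 37.1820 = 104215.3287 W

104215.3287 W


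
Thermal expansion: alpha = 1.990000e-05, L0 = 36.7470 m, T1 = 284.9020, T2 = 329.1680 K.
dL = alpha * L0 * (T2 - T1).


dT = 44.2660 K
dL = 1.990000e-05 * 36.7470 * 44.2660 = 0.032370 m
L_final = 36.779370 m

dL = 0.032370 m


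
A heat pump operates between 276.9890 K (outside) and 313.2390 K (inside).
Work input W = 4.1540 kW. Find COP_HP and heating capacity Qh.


COP = 313.2390 / 36.2500 = 8.6411
Qh = 8.6411 * 4.1540 = 35.8950 kW

COP = 8.6411, Qh = 35.8950 kW


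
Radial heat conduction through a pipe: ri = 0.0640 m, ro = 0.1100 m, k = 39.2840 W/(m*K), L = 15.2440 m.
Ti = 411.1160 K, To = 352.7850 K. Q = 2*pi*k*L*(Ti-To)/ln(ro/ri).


dT = 58.3310 K
ln(ro/ri) = 0.5416
Q = 2*pi*39.2840*15.2440*58.3310 / 0.5416 = 405244.8050 W

405244.8050 W


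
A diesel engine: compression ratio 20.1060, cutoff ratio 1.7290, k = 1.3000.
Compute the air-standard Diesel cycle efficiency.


r^(k-1) = 2.4604
rc^k = 2.0377
eta = 0.5550 = 55.4969%

55.4969%


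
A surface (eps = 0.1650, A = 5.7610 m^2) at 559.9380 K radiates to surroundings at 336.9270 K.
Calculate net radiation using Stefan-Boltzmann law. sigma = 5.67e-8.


T^4 = 9.8301e+10
Tsurr^4 = 1.2887e+10
Q = 0.1650 * 5.67e-8 * 5.7610 * 8.5415e+10 = 4603.5974 W

4603.5974 W


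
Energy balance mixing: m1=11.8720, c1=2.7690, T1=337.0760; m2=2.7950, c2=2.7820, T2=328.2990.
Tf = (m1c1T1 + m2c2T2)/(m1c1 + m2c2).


num = 13633.6421
den = 40.6493
Tf = 335.3971 K

335.3971 K


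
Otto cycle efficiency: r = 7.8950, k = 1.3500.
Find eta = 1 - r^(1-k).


r^(k-1) = 2.0610
eta = 1 - 1/2.0610 = 0.5148 = 51.4793%

51.4793%


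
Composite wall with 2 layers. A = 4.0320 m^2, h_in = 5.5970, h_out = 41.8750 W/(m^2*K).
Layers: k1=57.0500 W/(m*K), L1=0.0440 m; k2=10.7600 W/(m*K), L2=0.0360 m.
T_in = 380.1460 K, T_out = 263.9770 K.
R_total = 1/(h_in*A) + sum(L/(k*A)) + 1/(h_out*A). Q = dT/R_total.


R_conv_in = 1/(5.5970*4.0320) = 0.0443
R_1 = 0.0440/(57.0500*4.0320) = 0.0002
R_2 = 0.0360/(10.7600*4.0320) = 0.0008
R_conv_out = 1/(41.8750*4.0320) = 0.0059
R_total = 0.0513 K/W
Q = 116.1690 / 0.0513 = 2266.4411 W

R_total = 0.0513 K/W, Q = 2266.4411 W


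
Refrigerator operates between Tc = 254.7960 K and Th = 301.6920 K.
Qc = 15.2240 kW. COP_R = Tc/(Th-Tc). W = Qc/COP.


COP = 254.7960 / 46.8960 = 5.4332
W = 15.2240 / 5.4332 = 2.8020 kW

COP = 5.4332, W = 2.8020 kW


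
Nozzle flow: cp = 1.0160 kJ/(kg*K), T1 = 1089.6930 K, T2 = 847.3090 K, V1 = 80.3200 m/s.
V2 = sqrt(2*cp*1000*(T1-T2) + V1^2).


dT = 242.3840 K
2*cp*1000*dT = 492524.2880
V1^2 = 6451.3024
V2 = sqrt(498975.5904) = 706.3820 m/s

706.3820 m/s


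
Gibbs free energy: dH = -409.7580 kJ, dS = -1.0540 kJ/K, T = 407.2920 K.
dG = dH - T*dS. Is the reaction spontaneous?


T*dS = 407.2920 * -1.0540 = -429.2858 kJ
dG = -409.7580 + 429.2858 = 19.5278 kJ (non-spontaneous)

dG = 19.5278 kJ, non-spontaneous


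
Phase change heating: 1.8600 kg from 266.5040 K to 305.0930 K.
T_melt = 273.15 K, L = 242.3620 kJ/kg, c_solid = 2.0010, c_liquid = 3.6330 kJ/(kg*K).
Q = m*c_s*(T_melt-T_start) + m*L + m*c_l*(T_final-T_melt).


Q1 (sensible, solid) = 1.8600 * 2.0010 * 6.6460 = 24.7355 kJ
Q2 (latent) = 1.8600 * 242.3620 = 450.7933 kJ
Q3 (sensible, liquid) = 1.8600 * 3.6330 * 31.9430 = 215.8510 kJ
Q_total = 691.3798 kJ

691.3798 kJ


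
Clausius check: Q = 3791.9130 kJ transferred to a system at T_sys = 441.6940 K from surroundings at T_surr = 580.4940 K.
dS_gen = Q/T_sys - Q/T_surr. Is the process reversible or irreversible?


dS_sys = 3791.9130/441.6940 = 8.5849 kJ/K
dS_surr = -3791.9130/580.4940 = -6.5322 kJ/K
dS_gen = 8.5849 - 6.5322 = 2.0527 kJ/K (irreversible)

dS_gen = 2.0527 kJ/K, irreversible


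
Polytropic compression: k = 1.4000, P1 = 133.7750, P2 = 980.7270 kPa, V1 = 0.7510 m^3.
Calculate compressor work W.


(k-1)/k = 0.2857
(P2/P1)^exp = 1.7668
W = 3.5000 * 133.7750 * 0.7510 * (1.7668 - 1) = 269.6351 kJ

269.6351 kJ


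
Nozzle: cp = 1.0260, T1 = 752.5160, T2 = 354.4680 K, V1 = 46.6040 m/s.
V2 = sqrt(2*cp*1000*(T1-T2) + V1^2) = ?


dT = 398.0480 K
2*cp*1000*dT = 816794.4960
V1^2 = 2171.9328
V2 = sqrt(818966.4288) = 904.9676 m/s

904.9676 m/s


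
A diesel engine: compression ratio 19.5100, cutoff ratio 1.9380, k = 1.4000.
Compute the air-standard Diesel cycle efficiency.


r^(k-1) = 3.2817
rc^k = 2.5252
eta = 0.6461 = 64.6091%

64.6091%


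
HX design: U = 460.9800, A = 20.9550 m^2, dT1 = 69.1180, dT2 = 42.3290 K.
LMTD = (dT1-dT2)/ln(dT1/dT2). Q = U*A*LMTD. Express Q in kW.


LMTD = 54.6332 K
Q = 460.9800 * 20.9550 * 54.6332 = 527747.8650 W = 527.7479 kW

527.7479 kW


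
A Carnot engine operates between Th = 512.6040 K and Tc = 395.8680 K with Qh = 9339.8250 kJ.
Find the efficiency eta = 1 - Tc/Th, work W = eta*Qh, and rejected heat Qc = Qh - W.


eta = 1 - 395.8680/512.6040 = 0.2277
W = 0.2277 * 9339.8250 = 2126.9709 kJ
Qc = 9339.8250 - 2126.9709 = 7212.8541 kJ

eta = 22.7731%, W = 2126.9709 kJ, Qc = 7212.8541 kJ


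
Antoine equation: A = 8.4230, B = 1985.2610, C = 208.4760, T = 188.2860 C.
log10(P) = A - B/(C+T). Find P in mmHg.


C+T = 396.7620
B/(C+T) = 5.0037
log10(P) = 8.4230 - 5.0037 = 3.4193
P = 10^3.4193 = 2626.2913 mmHg

2626.2913 mmHg


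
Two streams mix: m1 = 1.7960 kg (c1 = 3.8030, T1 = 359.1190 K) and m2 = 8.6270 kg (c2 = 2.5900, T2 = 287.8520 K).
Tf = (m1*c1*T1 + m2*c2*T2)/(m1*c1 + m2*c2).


num = 8884.5952
den = 29.1741
Tf = 304.5369 K

304.5369 K


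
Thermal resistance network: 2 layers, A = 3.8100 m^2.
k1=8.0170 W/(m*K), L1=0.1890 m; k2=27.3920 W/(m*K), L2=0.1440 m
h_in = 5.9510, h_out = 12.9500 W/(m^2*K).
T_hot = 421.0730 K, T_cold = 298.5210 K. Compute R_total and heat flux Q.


R_conv_in = 1/(5.9510*3.8100) = 0.0441
R_1 = 0.1890/(8.0170*3.8100) = 0.0062
R_2 = 0.1440/(27.3920*3.8100) = 0.0014
R_conv_out = 1/(12.9500*3.8100) = 0.0203
R_total = 0.0719 K/W
Q = 122.5520 / 0.0719 = 1703.5334 W

R_total = 0.0719 K/W, Q = 1703.5334 W


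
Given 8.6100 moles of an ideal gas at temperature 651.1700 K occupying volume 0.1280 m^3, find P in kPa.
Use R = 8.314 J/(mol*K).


P = nRT/V = 8.6100 * 8.314 * 651.1700 / 0.1280
= 46613.0537 / 0.1280 = 364164.4824 Pa = 364.1645 kPa

364.1645 kPa


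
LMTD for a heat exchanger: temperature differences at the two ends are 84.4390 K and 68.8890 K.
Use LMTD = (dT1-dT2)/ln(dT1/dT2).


dT1/dT2 = 1.2257
ln(dT1/dT2) = 0.2035
LMTD = 15.5500 / 0.2035 = 76.4004 K

76.4004 K


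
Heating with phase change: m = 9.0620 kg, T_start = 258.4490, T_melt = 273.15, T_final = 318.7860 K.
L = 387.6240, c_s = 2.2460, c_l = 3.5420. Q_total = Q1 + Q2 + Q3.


Q1 (sensible, solid) = 9.0620 * 2.2460 * 14.7010 = 299.2132 kJ
Q2 (latent) = 9.0620 * 387.6240 = 3512.6487 kJ
Q3 (sensible, liquid) = 9.0620 * 3.5420 * 45.6360 = 1464.8063 kJ
Q_total = 5276.6681 kJ

5276.6681 kJ


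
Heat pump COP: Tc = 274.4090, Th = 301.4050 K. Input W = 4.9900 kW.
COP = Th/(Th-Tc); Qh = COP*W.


COP = 301.4050 / 26.9960 = 11.1648
Qh = 11.1648 * 4.9900 = 55.7124 kW

COP = 11.1648, Qh = 55.7124 kW


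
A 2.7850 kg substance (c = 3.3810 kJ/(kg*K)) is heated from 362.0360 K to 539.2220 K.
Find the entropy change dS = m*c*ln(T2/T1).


T2/T1 = 1.4894
ln(T2/T1) = 0.3984
dS = 2.7850 * 3.3810 * 0.3984 = 3.7512 kJ/K

3.7512 kJ/K


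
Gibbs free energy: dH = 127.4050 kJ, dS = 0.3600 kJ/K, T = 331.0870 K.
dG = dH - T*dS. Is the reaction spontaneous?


T*dS = 331.0870 * 0.3600 = 119.1913 kJ
dG = 127.4050 - 119.1913 = 8.2137 kJ (non-spontaneous)

dG = 8.2137 kJ, non-spontaneous


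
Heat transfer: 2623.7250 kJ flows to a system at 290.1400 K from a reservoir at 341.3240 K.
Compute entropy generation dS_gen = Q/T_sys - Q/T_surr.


dS_sys = 2623.7250/290.1400 = 9.0430 kJ/K
dS_surr = -2623.7250/341.3240 = -7.6869 kJ/K
dS_gen = 9.0430 - 7.6869 = 1.3561 kJ/K (irreversible)

dS_gen = 1.3561 kJ/K, irreversible


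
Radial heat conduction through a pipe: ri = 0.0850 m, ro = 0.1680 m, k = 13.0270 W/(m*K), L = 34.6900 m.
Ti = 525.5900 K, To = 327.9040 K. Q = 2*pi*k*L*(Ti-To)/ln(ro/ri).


dT = 197.6860 K
ln(ro/ri) = 0.6813
Q = 2*pi*13.0270*34.6900*197.6860 / 0.6813 = 823868.6858 W

823868.6858 W


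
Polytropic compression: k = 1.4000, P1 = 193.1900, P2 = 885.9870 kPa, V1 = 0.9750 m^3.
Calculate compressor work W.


(k-1)/k = 0.2857
(P2/P1)^exp = 1.5452
W = 3.5000 * 193.1900 * 0.9750 * (1.5452 - 1) = 359.4265 kJ

359.4265 kJ


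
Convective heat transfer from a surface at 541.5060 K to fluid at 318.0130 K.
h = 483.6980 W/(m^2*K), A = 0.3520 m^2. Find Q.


dT = 223.4930 K
Q = 483.6980 * 0.3520 * 223.4930 = 38052.2972 W

38052.2972 W


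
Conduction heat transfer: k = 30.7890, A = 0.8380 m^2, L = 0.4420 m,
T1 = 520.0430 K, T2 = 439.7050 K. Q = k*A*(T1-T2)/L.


dT = 80.3380 K
Q = 30.7890 * 0.8380 * 80.3380 / 0.4420 = 4689.6275 W

4689.6275 W


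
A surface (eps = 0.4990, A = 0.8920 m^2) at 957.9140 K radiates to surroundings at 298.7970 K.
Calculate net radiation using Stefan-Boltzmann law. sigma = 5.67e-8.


T^4 = 8.4199e+11
Tsurr^4 = 7.9709e+09
Q = 0.4990 * 5.67e-8 * 0.8920 * 8.3402e+11 = 21048.6196 W

21048.6196 W


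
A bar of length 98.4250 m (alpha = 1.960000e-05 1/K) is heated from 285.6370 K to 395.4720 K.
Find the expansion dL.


dT = 109.8350 K
dL = 1.960000e-05 * 98.4250 * 109.8350 = 0.211886 m
L_final = 98.636886 m

dL = 0.211886 m


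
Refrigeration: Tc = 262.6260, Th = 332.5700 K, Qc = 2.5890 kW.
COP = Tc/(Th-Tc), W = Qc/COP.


COP = 262.6260 / 69.9440 = 3.7548
W = 2.5890 / 3.7548 = 0.6895 kW

COP = 3.7548, W = 0.6895 kW


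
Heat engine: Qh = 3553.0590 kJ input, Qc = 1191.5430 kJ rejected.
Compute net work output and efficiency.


W = 3553.0590 - 1191.5430 = 2361.5160 kJ
eta = 2361.5160 / 3553.0590 = 0.6646 = 66.4643%

W = 2361.5160 kJ, eta = 66.4643%


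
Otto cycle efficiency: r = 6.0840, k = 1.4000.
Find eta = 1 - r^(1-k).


r^(k-1) = 2.0591
eta = 1 - 1/2.0591 = 0.5143 = 51.4349%

51.4349%


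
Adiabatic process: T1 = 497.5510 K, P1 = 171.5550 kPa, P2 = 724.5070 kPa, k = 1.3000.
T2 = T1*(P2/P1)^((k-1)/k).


(k-1)/k = 0.2308
(P2/P1)^exp = 1.3944
T2 = 497.5510 * 1.3944 = 693.7706 K

693.7706 K


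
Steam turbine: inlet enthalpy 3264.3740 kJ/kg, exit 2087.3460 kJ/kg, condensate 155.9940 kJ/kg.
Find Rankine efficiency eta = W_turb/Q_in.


W = 1177.0280 kJ/kg
Q_in = 3108.3800 kJ/kg
eta = 0.3787 = 37.8663%

eta = 37.8663%


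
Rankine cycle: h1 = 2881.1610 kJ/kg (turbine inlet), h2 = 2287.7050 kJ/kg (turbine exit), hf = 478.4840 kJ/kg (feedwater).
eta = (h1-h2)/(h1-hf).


W = 593.4560 kJ/kg
Q_in = 2402.6770 kJ/kg
eta = 0.2470 = 24.6998%

eta = 24.6998%


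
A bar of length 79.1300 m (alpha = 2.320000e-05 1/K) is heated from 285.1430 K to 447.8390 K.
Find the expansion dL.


dT = 162.6960 K
dL = 2.320000e-05 * 79.1300 * 162.6960 = 0.298680 m
L_final = 79.428680 m

dL = 0.298680 m


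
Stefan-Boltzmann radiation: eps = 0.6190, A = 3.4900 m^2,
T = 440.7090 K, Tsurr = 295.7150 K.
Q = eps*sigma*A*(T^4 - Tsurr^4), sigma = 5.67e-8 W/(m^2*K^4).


T^4 = 3.7723e+10
Tsurr^4 = 7.6470e+09
Q = 0.6190 * 5.67e-8 * 3.4900 * 3.0076e+10 = 3684.0070 W

3684.0070 W


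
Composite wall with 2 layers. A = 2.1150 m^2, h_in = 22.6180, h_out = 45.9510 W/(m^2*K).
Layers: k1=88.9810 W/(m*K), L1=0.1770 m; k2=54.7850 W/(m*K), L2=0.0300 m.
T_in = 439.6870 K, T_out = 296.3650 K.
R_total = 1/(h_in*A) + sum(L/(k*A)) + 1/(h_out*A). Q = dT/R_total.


R_conv_in = 1/(22.6180*2.1150) = 0.0209
R_1 = 0.1770/(88.9810*2.1150) = 0.0009
R_2 = 0.0300/(54.7850*2.1150) = 0.0003
R_conv_out = 1/(45.9510*2.1150) = 0.0103
R_total = 0.0324 K/W
Q = 143.3220 / 0.0324 = 4424.4438 W

R_total = 0.0324 K/W, Q = 4424.4438 W


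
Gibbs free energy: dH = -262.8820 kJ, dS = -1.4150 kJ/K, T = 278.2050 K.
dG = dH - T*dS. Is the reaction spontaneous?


T*dS = 278.2050 * -1.4150 = -393.6601 kJ
dG = -262.8820 + 393.6601 = 130.7781 kJ (non-spontaneous)

dG = 130.7781 kJ, non-spontaneous


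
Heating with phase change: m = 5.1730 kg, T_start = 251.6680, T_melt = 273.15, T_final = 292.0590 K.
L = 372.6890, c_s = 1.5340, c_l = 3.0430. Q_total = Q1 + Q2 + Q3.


Q1 (sensible, solid) = 5.1730 * 1.5340 * 21.4820 = 170.4679 kJ
Q2 (latent) = 5.1730 * 372.6890 = 1927.9202 kJ
Q3 (sensible, liquid) = 5.1730 * 3.0430 * 18.9090 = 297.6549 kJ
Q_total = 2396.0429 kJ

2396.0429 kJ


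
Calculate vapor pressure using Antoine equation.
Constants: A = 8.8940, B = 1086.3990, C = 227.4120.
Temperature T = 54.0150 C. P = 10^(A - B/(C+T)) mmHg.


C+T = 281.4270
B/(C+T) = 3.8603
log10(P) = 8.8940 - 3.8603 = 5.0337
P = 10^5.0337 = 108063.1019 mmHg

108063.1019 mmHg


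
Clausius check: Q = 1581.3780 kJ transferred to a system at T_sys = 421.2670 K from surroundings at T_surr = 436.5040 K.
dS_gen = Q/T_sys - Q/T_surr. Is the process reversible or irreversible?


dS_sys = 1581.3780/421.2670 = 3.7539 kJ/K
dS_surr = -1581.3780/436.5040 = -3.6228 kJ/K
dS_gen = 3.7539 - 3.6228 = 0.1310 kJ/K (irreversible)

dS_gen = 0.1310 kJ/K, irreversible


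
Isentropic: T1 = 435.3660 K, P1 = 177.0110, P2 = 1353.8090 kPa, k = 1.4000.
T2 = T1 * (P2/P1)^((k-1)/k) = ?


(k-1)/k = 0.2857
(P2/P1)^exp = 1.7883
T2 = 435.3660 * 1.7883 = 778.5731 K

778.5731 K


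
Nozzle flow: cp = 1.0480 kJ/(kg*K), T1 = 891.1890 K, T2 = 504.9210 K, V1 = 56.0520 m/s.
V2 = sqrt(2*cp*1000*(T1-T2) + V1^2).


dT = 386.2680 K
2*cp*1000*dT = 809617.7280
V1^2 = 3141.8267
V2 = sqrt(812759.5547) = 901.5318 m/s

901.5318 m/s


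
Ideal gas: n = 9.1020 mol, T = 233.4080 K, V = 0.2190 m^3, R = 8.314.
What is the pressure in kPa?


P = nRT/V = 9.1020 * 8.314 * 233.4080 / 0.2190
= 17662.9235 / 0.2190 = 80652.6188 Pa = 80.6526 kPa

80.6526 kPa


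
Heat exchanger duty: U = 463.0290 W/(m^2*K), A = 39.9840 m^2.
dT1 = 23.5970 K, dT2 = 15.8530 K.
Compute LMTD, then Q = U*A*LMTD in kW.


LMTD = 19.4690 K
Q = 463.0290 * 39.9840 * 19.4690 = 360443.9694 W = 360.4440 kW

360.4440 kW


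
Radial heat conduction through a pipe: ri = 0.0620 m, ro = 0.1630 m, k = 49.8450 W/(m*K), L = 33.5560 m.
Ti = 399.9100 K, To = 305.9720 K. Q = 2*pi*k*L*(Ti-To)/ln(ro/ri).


dT = 93.9380 K
ln(ro/ri) = 0.9666
Q = 2*pi*49.8450*33.5560*93.9380 / 0.9666 = 1021313.4873 W

1021313.4873 W


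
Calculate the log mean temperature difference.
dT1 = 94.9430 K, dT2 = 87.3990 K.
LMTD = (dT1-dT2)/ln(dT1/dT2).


dT1/dT2 = 1.0863
ln(dT1/dT2) = 0.0828
LMTD = 7.5440 / 0.0828 = 91.1190 K

91.1190 K


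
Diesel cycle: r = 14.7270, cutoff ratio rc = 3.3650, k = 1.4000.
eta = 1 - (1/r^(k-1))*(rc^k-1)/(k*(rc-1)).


r^(k-1) = 2.9326
rc^k = 5.4674
eta = 0.5399 = 53.9905%

53.9905%


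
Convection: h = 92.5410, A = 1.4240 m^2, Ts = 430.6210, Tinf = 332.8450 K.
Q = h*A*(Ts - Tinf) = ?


dT = 97.7760 K
Q = 92.5410 * 1.4240 * 97.7760 = 12884.7633 W

12884.7633 W


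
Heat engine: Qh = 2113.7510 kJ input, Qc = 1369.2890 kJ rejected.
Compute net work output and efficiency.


W = 2113.7510 - 1369.2890 = 744.4620 kJ
eta = 744.4620 / 2113.7510 = 0.3522 = 35.2199%

W = 744.4620 kJ, eta = 35.2199%


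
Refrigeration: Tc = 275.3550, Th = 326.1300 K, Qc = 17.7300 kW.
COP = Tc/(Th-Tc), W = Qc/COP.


COP = 275.3550 / 50.7750 = 5.4230
W = 17.7300 / 5.4230 = 3.2694 kW

COP = 5.4230, W = 3.2694 kW


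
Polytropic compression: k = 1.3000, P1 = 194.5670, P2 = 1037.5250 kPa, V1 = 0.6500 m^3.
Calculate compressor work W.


(k-1)/k = 0.2308
(P2/P1)^exp = 1.4715
W = 4.3333 * 194.5670 * 0.6500 * (1.4715 - 1) = 258.3827 kJ

258.3827 kJ


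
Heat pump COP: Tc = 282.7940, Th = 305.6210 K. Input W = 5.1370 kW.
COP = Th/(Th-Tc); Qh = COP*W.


COP = 305.6210 / 22.8270 = 13.3886
Qh = 13.3886 * 5.1370 = 68.7771 kW

COP = 13.3886, Qh = 68.7771 kW


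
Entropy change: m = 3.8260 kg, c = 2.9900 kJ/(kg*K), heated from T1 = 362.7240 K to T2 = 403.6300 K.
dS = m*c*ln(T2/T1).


T2/T1 = 1.1128
ln(T2/T1) = 0.1069
dS = 3.8260 * 2.9900 * 0.1069 = 1.2224 kJ/K

1.2224 kJ/K


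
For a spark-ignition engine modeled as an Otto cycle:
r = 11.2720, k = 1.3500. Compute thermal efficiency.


r^(k-1) = 2.3345
eta = 1 - 1/2.3345 = 0.5716 = 57.1649%

57.1649%


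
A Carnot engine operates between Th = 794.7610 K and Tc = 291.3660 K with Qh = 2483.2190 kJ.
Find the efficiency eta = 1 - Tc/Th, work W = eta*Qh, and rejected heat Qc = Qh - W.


eta = 1 - 291.3660/794.7610 = 0.6334
W = 0.6334 * 2483.2190 = 1572.8502 kJ
Qc = 2483.2190 - 1572.8502 = 910.3688 kJ

eta = 63.3392%, W = 1572.8502 kJ, Qc = 910.3688 kJ


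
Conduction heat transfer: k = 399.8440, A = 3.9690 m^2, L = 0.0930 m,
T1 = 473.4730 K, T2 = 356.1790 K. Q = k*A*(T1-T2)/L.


dT = 117.2940 K
Q = 399.8440 * 3.9690 * 117.2940 / 0.0930 = 2001541.1847 W

2001541.1847 W


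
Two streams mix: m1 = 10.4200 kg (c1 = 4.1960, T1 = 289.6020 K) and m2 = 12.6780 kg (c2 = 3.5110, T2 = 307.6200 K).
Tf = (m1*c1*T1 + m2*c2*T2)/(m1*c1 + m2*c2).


num = 26354.9936
den = 88.2348
Tf = 298.6917 K

298.6917 K


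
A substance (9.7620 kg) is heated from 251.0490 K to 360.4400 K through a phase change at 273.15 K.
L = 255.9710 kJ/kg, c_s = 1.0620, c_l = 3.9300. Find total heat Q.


Q1 (sensible, solid) = 9.7620 * 1.0620 * 22.1010 = 229.1265 kJ
Q2 (latent) = 9.7620 * 255.9710 = 2498.7889 kJ
Q3 (sensible, liquid) = 9.7620 * 3.9300 * 87.2900 = 3348.8512 kJ
Q_total = 6076.7665 kJ

6076.7665 kJ


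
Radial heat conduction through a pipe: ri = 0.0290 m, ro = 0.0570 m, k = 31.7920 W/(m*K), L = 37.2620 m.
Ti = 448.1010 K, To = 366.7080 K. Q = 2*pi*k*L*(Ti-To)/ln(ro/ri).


dT = 81.3930 K
ln(ro/ri) = 0.6758
Q = 2*pi*31.7920*37.2620*81.3930 / 0.6758 = 896522.8985 W

896522.8985 W


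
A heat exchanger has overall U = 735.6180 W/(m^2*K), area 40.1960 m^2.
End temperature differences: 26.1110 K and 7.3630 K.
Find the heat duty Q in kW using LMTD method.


LMTD = 14.8101 K
Q = 735.6180 * 40.1960 * 14.8101 = 437919.6443 W = 437.9196 kW

437.9196 kW


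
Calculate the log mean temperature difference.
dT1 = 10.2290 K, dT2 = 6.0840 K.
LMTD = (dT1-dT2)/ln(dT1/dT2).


dT1/dT2 = 1.6813
ln(dT1/dT2) = 0.5196
LMTD = 4.1450 / 0.5196 = 7.9778 K

7.9778 K


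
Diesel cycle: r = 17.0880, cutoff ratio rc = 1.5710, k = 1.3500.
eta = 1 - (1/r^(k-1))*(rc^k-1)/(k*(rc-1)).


r^(k-1) = 2.7005
rc^k = 1.8401
eta = 0.5964 = 59.6437%

59.6437%


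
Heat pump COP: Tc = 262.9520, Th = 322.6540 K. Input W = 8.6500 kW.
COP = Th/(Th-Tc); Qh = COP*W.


COP = 322.6540 / 59.7020 = 5.4044
Qh = 5.4044 * 8.6500 = 46.7481 kW

COP = 5.4044, Qh = 46.7481 kW


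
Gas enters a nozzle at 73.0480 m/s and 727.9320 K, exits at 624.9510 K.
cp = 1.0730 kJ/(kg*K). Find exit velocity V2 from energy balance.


dT = 102.9810 K
2*cp*1000*dT = 220997.2260
V1^2 = 5336.0103
V2 = sqrt(226333.2363) = 475.7449 m/s

475.7449 m/s


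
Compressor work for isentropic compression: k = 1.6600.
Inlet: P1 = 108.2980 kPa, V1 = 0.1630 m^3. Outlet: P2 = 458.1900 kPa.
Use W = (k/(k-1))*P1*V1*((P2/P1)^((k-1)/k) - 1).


(k-1)/k = 0.3976
(P2/P1)^exp = 1.7744
W = 2.5152 * 108.2980 * 0.1630 * (1.7744 - 1) = 34.3842 kJ

34.3842 kJ


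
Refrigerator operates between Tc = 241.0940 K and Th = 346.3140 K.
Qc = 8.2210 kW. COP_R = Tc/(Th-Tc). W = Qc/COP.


COP = 241.0940 / 105.2200 = 2.2913
W = 8.2210 / 2.2913 = 3.5879 kW

COP = 2.2913, W = 3.5879 kW


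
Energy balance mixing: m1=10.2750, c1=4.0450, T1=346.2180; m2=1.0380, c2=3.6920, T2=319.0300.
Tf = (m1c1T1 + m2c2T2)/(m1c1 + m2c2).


num = 15612.2597
den = 45.3947
Tf = 343.9227 K

343.9227 K


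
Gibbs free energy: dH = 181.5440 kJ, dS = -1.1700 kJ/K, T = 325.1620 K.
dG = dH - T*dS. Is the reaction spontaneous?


T*dS = 325.1620 * -1.1700 = -380.4395 kJ
dG = 181.5440 + 380.4395 = 561.9835 kJ (non-spontaneous)

dG = 561.9835 kJ, non-spontaneous


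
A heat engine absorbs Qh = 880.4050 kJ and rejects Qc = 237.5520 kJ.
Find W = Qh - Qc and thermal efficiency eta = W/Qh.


W = 880.4050 - 237.5520 = 642.8530 kJ
eta = 642.8530 / 880.4050 = 0.7302 = 73.0179%

W = 642.8530 kJ, eta = 73.0179%


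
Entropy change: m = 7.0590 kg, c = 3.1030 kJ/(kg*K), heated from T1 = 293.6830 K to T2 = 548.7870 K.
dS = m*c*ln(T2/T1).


T2/T1 = 1.8686
ln(T2/T1) = 0.6252
dS = 7.0590 * 3.1030 * 0.6252 = 13.6946 kJ/K

13.6946 kJ/K


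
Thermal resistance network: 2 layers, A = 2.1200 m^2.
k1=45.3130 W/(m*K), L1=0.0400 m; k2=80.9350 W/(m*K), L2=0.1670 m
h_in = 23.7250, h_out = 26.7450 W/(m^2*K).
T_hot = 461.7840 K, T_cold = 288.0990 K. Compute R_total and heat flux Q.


R_conv_in = 1/(23.7250*2.1200) = 0.0199
R_1 = 0.0400/(45.3130*2.1200) = 0.0004
R_2 = 0.1670/(80.9350*2.1200) = 0.0010
R_conv_out = 1/(26.7450*2.1200) = 0.0176
R_total = 0.0389 K/W
Q = 173.6850 / 0.0389 = 4463.9395 W

R_total = 0.0389 K/W, Q = 4463.9395 W


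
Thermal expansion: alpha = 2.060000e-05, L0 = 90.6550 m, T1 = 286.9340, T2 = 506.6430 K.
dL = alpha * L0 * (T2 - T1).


dT = 219.7090 K
dL = 2.060000e-05 * 90.6550 * 219.7090 = 0.410305 m
L_final = 91.065305 m

dL = 0.410305 m


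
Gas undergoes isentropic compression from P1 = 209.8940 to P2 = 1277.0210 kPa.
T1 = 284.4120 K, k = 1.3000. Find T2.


(k-1)/k = 0.2308
(P2/P1)^exp = 1.5169
T2 = 284.4120 * 1.5169 = 431.4363 K

431.4363 K


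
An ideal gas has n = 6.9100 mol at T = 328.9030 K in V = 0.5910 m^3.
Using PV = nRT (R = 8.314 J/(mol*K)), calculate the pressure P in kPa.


P = nRT/V = 6.9100 * 8.314 * 328.9030 / 0.5910
= 18895.3918 / 0.5910 = 31971.8982 Pa = 31.9719 kPa

31.9719 kPa


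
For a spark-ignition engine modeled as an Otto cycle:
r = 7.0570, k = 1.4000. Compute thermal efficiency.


r^(k-1) = 2.1850
eta = 1 - 1/2.1850 = 0.5423 = 54.2331%

54.2331%


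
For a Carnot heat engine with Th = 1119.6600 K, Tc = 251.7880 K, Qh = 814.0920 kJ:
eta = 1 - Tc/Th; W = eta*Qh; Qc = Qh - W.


eta = 1 - 251.7880/1119.6600 = 0.7751
W = 0.7751 * 814.0920 = 631.0198 kJ
Qc = 814.0920 - 631.0198 = 183.0722 kJ

eta = 77.5121%, W = 631.0198 kJ, Qc = 183.0722 kJ


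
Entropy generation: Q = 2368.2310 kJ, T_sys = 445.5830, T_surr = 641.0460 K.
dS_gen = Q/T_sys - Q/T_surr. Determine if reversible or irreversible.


dS_sys = 2368.2310/445.5830 = 5.3149 kJ/K
dS_surr = -2368.2310/641.0460 = -3.6943 kJ/K
dS_gen = 5.3149 - 3.6943 = 1.6206 kJ/K (irreversible)

dS_gen = 1.6206 kJ/K, irreversible


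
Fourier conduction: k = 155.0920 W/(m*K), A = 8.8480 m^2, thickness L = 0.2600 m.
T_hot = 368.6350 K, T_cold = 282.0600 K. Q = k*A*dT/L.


dT = 86.5750 K
Q = 155.0920 * 8.8480 * 86.5750 / 0.2600 = 456934.1978 W

456934.1978 W


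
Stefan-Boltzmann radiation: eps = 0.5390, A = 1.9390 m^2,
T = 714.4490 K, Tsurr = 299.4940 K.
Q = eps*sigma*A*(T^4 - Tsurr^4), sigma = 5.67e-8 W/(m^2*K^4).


T^4 = 2.6055e+11
Tsurr^4 = 8.0455e+09
Q = 0.5390 * 5.67e-8 * 1.9390 * 2.5250e+11 = 14962.7848 W

14962.7848 W


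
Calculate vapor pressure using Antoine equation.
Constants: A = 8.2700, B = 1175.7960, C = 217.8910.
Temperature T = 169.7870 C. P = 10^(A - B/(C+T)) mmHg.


C+T = 387.6780
B/(C+T) = 3.0329
log10(P) = 8.2700 - 3.0329 = 5.2371
P = 10^5.2371 = 172615.9521 mmHg

172615.9521 mmHg


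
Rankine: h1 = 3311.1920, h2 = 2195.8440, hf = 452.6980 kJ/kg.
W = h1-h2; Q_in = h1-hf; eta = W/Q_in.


W = 1115.3480 kJ/kg
Q_in = 2858.4940 kJ/kg
eta = 0.3902 = 39.0187%

eta = 39.0187%


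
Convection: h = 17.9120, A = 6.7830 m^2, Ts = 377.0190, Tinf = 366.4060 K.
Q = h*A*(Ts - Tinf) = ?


dT = 10.6130 K
Q = 17.9120 * 6.7830 * 10.6130 = 1289.4487 W

1289.4487 W


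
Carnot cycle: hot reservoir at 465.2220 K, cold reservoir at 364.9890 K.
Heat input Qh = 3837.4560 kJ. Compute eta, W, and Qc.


eta = 1 - 364.9890/465.2220 = 0.2155
W = 0.2155 * 3837.4560 = 826.7875 kJ
Qc = 3837.4560 - 826.7875 = 3010.6685 kJ

eta = 21.5452%, W = 826.7875 kJ, Qc = 3010.6685 kJ


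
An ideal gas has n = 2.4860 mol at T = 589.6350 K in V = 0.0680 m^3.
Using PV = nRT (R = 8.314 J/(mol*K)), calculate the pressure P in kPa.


P = nRT/V = 2.4860 * 8.314 * 589.6350 / 0.0680
= 12186.9323 / 0.0680 = 179219.5929 Pa = 179.2196 kPa

179.2196 kPa


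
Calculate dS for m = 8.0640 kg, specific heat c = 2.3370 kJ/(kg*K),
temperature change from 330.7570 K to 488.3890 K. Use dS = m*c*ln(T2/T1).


T2/T1 = 1.4766
ln(T2/T1) = 0.3897
dS = 8.0640 * 2.3370 * 0.3897 = 7.3447 kJ/K

7.3447 kJ/K


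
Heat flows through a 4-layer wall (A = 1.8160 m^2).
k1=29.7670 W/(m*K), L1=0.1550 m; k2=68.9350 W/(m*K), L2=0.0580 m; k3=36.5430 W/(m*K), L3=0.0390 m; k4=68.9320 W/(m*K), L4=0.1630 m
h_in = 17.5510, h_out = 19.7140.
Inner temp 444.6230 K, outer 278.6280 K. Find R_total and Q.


R_conv_in = 1/(17.5510*1.8160) = 0.0314
R_1 = 0.1550/(29.7670*1.8160) = 0.0029
R_2 = 0.0580/(68.9350*1.8160) = 0.0005
R_3 = 0.0390/(36.5430*1.8160) = 0.0006
R_4 = 0.1630/(68.9320*1.8160) = 0.0013
R_conv_out = 1/(19.7140*1.8160) = 0.0279
R_total = 0.0645 K/W
Q = 165.9950 / 0.0645 = 2572.4557 W

R_total = 0.0645 K/W, Q = 2572.4557 W


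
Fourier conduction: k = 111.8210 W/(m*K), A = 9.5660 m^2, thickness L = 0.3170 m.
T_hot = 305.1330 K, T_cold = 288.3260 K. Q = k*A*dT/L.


dT = 16.8070 K
Q = 111.8210 * 9.5660 * 16.8070 / 0.3170 = 56713.2697 W

56713.2697 W


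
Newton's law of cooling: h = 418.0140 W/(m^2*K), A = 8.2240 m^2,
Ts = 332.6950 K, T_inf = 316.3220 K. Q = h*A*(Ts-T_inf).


dT = 16.3730 K
Q = 418.0140 * 8.2240 * 16.3730 = 56286.2339 W

56286.2339 W


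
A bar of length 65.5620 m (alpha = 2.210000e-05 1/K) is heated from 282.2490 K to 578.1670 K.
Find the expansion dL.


dT = 295.9180 K
dL = 2.210000e-05 * 65.5620 * 295.9180 = 0.428762 m
L_final = 65.990762 m

dL = 0.428762 m


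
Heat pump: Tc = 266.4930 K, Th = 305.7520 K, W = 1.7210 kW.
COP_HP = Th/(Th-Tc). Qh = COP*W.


COP = 305.7520 / 39.2590 = 7.7881
Qh = 7.7881 * 1.7210 = 13.4033 kW

COP = 7.7881, Qh = 13.4033 kW


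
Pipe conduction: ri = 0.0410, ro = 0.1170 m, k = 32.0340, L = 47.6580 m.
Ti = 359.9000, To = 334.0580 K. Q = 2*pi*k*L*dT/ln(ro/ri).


dT = 25.8420 K
ln(ro/ri) = 1.0486
Q = 2*pi*32.0340*47.6580*25.8420 / 1.0486 = 236397.2105 W

236397.2105 W


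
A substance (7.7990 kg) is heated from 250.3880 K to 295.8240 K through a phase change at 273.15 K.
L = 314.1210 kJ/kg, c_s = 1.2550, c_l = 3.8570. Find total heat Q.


Q1 (sensible, solid) = 7.7990 * 1.2550 * 22.7620 = 222.7887 kJ
Q2 (latent) = 7.7990 * 314.1210 = 2449.8297 kJ
Q3 (sensible, liquid) = 7.7990 * 3.8570 * 22.6740 = 682.0508 kJ
Q_total = 3354.6691 kJ

3354.6691 kJ


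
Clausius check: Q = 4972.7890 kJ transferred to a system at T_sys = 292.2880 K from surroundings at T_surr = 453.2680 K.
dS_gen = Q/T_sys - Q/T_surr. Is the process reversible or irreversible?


dS_sys = 4972.7890/292.2880 = 17.0133 kJ/K
dS_surr = -4972.7890/453.2680 = -10.9710 kJ/K
dS_gen = 17.0133 - 10.9710 = 6.0424 kJ/K (irreversible)

dS_gen = 6.0424 kJ/K, irreversible


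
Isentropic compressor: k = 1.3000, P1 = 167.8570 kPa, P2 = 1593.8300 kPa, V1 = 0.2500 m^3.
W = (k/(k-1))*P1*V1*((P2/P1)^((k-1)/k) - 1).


(k-1)/k = 0.2308
(P2/P1)^exp = 1.6810
W = 4.3333 * 167.8570 * 0.2500 * (1.6810 - 1) = 123.8434 kJ

123.8434 kJ


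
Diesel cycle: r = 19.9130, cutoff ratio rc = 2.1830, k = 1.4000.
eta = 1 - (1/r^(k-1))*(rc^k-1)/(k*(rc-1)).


r^(k-1) = 3.3087
rc^k = 2.9832
eta = 0.6381 = 63.8100%

63.8100%


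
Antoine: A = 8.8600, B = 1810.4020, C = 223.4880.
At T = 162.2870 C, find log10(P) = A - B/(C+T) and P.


C+T = 385.7750
B/(C+T) = 4.6929
log10(P) = 8.8600 - 4.6929 = 4.1671
P = 10^4.1671 = 14692.7768 mmHg

14692.7768 mmHg


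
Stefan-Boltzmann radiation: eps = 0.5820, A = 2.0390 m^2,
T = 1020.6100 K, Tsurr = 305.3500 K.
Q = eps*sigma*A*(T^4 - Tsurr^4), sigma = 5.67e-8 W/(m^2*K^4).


T^4 = 1.0850e+12
Tsurr^4 = 8.6934e+09
Q = 0.5820 * 5.67e-8 * 2.0390 * 1.0763e+12 = 72421.7262 W

72421.7262 W


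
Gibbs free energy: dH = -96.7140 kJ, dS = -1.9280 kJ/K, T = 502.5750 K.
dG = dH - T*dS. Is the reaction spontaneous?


T*dS = 502.5750 * -1.9280 = -968.9646 kJ
dG = -96.7140 + 968.9646 = 872.2506 kJ (non-spontaneous)

dG = 872.2506 kJ, non-spontaneous


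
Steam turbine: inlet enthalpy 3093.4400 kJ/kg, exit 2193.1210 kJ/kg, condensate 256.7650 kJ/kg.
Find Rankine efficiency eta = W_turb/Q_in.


W = 900.3190 kJ/kg
Q_in = 2836.6750 kJ/kg
eta = 0.3174 = 31.7385%

eta = 31.7385%


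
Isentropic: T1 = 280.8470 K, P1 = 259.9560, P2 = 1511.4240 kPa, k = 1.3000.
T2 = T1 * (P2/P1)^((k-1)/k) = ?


(k-1)/k = 0.2308
(P2/P1)^exp = 1.5011
T2 = 280.8470 * 1.5011 = 421.5895 K

421.5895 K


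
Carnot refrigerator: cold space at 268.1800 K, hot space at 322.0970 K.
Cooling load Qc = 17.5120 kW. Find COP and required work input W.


COP = 268.1800 / 53.9170 = 4.9739
W = 17.5120 / 4.9739 = 3.5207 kW

COP = 4.9739, W = 3.5207 kW


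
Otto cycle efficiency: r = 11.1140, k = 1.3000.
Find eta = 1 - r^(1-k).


r^(k-1) = 2.0595
eta = 1 - 1/2.0595 = 0.5144 = 51.4444%

51.4444%


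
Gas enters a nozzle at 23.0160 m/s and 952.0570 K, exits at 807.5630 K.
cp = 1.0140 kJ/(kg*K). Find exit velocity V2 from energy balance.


dT = 144.4940 K
2*cp*1000*dT = 293033.8320
V1^2 = 529.7363
V2 = sqrt(293563.5683) = 541.8151 m/s

541.8151 m/s


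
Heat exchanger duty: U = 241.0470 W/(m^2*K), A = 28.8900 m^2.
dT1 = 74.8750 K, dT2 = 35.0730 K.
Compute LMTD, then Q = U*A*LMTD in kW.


LMTD = 52.4823 K
Q = 241.0470 * 28.8900 * 52.4823 = 365479.0237 W = 365.4790 kW

365.4790 kW


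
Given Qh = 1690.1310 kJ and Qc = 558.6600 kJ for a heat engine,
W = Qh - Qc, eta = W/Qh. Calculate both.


W = 1690.1310 - 558.6600 = 1131.4710 kJ
eta = 1131.4710 / 1690.1310 = 0.6695 = 66.9458%

W = 1131.4710 kJ, eta = 66.9458%


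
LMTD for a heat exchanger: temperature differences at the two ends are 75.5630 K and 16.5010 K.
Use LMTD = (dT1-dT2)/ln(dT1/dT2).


dT1/dT2 = 4.5793
ln(dT1/dT2) = 1.5215
LMTD = 59.0620 / 1.5215 = 38.8171 K

38.8171 K


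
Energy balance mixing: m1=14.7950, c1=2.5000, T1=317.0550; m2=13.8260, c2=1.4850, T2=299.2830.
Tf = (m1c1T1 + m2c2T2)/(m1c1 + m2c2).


num = 17871.8336
den = 57.5191
Tf = 310.7112 K

310.7112 K


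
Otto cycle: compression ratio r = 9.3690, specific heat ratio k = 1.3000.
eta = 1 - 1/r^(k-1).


r^(k-1) = 1.9566
eta = 1 - 1/1.9566 = 0.4889 = 48.8916%

48.8916%


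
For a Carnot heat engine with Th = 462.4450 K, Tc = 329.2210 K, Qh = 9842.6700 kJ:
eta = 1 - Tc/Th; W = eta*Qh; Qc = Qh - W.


eta = 1 - 329.2210/462.4450 = 0.2881
W = 0.2881 * 9842.6700 = 2835.5369 kJ
Qc = 9842.6700 - 2835.5369 = 7007.1331 kJ

eta = 28.8086%, W = 2835.5369 kJ, Qc = 7007.1331 kJ


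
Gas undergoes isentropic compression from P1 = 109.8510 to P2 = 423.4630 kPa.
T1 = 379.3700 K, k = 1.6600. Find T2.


(k-1)/k = 0.3976
(P2/P1)^exp = 1.7100
T2 = 379.3700 * 1.7100 = 648.7173 K

648.7173 K


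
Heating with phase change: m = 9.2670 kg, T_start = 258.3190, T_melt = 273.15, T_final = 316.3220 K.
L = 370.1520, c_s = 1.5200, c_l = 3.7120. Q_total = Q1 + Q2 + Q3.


Q1 (sensible, solid) = 9.2670 * 1.5200 * 14.8310 = 208.9071 kJ
Q2 (latent) = 9.2670 * 370.1520 = 3430.1986 kJ
Q3 (sensible, liquid) = 9.2670 * 3.7120 * 43.1720 = 1485.0781 kJ
Q_total = 5124.1838 kJ

5124.1838 kJ


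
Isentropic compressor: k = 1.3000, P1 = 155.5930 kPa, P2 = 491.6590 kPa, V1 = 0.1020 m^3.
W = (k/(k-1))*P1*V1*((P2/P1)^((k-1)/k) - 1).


(k-1)/k = 0.2308
(P2/P1)^exp = 1.3041
W = 4.3333 * 155.5930 * 0.1020 * (1.3041 - 1) = 20.9133 kJ

20.9133 kJ


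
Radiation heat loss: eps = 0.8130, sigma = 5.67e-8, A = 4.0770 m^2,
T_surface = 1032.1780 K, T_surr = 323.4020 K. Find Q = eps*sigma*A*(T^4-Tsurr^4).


T^4 = 1.1351e+12
Tsurr^4 = 1.0939e+10
Q = 0.8130 * 5.67e-8 * 4.0770 * 1.1241e+12 = 211264.7367 W

211264.7367 W


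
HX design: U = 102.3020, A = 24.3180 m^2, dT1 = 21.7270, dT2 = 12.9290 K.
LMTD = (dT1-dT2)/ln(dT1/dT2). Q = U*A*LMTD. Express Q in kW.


LMTD = 16.9491 K
Q = 102.3020 * 24.3180 * 16.9491 = 42165.6921 W = 42.1657 kW

42.1657 kW


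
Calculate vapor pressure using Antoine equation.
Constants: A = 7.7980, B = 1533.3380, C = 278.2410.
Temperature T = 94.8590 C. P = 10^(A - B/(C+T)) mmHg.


C+T = 373.1000
B/(C+T) = 4.1097
log10(P) = 7.7980 - 4.1097 = 3.6883
P = 10^3.6883 = 4878.3849 mmHg

4878.3849 mmHg


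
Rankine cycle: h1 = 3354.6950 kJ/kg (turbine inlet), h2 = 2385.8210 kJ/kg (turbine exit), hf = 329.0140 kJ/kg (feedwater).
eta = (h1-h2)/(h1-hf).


W = 968.8740 kJ/kg
Q_in = 3025.6810 kJ/kg
eta = 0.3202 = 32.0217%

eta = 32.0217%


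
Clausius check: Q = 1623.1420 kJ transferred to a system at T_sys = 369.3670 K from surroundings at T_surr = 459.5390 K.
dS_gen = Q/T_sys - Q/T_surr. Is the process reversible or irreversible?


dS_sys = 1623.1420/369.3670 = 4.3944 kJ/K
dS_surr = -1623.1420/459.5390 = -3.5321 kJ/K
dS_gen = 4.3944 - 3.5321 = 0.8623 kJ/K (irreversible)

dS_gen = 0.8623 kJ/K, irreversible
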